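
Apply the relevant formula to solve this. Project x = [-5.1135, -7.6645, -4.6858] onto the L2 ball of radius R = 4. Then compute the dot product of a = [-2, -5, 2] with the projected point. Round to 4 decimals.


Step 1: Compute ||x|| (intermediates to 6 decimals).
||x|| = sqrt((-5.1135)^2 + (-7.6645)^2 + (-4.6858)^2) = 10.336787
Step 2: Project.
Since ||x|| > R, scale = R/||x|| = 4/10.336787 = 0.386967, proj(x) = scale * x
proj(x) = [-1.978756, -2.965909, -1.81325]
Step 3: Dot product.
a^T * proj(x) = -2*(-1.978756) - 5*(-2.965909) + 2*(-1.81325) = 15.1606


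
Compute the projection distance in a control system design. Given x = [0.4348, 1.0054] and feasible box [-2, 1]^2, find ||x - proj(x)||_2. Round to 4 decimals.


Project each component onto [-2, 1].
clip(0.4348) = 0.4348, clip(1.0054) = 1.0
Projection = [0.4348, 1.0]
Squared diffs: [0.0, 0.0]
Distance = sqrt(0.0) = 0.0054


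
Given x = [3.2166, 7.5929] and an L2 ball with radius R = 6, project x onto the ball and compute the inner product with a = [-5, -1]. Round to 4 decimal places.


Step 1: Compute ||x|| (intermediates to 6 decimals).
||x|| = sqrt(3.2166^2 + 7.5929^2) = 8.246129
Step 2: Project.
Since ||x|| > R, scale = R/||x|| = 6/8.246129 = 0.727614, proj(x) = scale * x
proj(x) = [2.340443, 5.5247]
Step 3: Dot product.
a^T * proj(x) = -5*2.340443 - 1*5.5247 = -17.2269


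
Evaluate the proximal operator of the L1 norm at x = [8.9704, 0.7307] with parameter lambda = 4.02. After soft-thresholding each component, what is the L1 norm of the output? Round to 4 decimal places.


Soft-thresholding with lambda = 4.02:
prox(8.9704) = sign(8.9704)*max(|8.9704| - 4.02, 0) = 4.9504
prox(0.7307) = sign(0.7307)*max(|0.7307| - 4.02, 0) = 0.0
prox(x) = [4.9504, 0.0]
||prox(x)||_1 = 4.9504 + 0.0 = 4.9504


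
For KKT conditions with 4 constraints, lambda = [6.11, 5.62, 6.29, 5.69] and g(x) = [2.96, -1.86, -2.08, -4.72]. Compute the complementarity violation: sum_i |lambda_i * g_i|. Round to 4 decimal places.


KKT complementary slackness check:
lambda_1 * g_1 = 6.11 * 2.96 = 18.0856
lambda_2 * g_2 = 5.62 * -1.86 = -10.4532
lambda_3 * g_3 = 6.29 * -2.08 = -13.0832
lambda_4 * g_4 = 5.69 * -4.72 = -26.8568
Total violation = 18.0856 + 10.4532 + 13.0832 + 26.8568 = 68.4788


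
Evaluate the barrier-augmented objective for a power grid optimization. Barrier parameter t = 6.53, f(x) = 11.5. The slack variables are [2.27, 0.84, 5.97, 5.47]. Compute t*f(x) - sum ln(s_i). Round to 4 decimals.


Step 1: Compute log-barrier.
ln values: [0.8198, -0.1744, 1.7867, 1.6993]
phi = -(0.8198 - 0.1744 + 1.7867 + 1.6993) = -4.1315
Step 2: Compute augmented objective.
t*f(x) = 6.53*11.5 = 75.095
Total = 75.095 - 4.1315 = 70.9635


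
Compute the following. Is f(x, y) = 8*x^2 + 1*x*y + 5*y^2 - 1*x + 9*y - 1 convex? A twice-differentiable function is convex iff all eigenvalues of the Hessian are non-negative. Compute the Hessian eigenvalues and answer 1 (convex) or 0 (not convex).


The Hessian of f(x,y) = 8*x^2 + 1*x*y + 5*y^2 - 1*x + 9*y - 1 is:
H = [[16, 1], [1, 10]]
Trace = 16 + 10 = 26
Determinant = 16*10 - (1)^2 = 159
Discriminant = (26)^2 - 4*159 = 40.0
Eigenvalues: lambda_1 = 9.8377, lambda_2 = 16.1623
The function is convex.

1


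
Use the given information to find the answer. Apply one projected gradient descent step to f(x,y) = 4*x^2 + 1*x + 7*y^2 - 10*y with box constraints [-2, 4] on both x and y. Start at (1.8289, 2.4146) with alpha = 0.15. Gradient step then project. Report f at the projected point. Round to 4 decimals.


Step 1: Compute gradient at (1.8289, 2.4146).
grad_x = 2*4*1.8289 + 1 = 15.6312
grad_y = 2*7*2.4146 - 10 = 23.8044
Step 2: Gradient step.
x_raw = 1.8289 - 0.15*15.6312 = -0.5158
y_raw = 2.4146 - 0.15*23.8044 = -1.1561
Step 3: Project onto [-2, 4].
x_proj = clip(-0.5158) = -0.5158
y_proj = clip(-1.1561) = -1.1561
Step 4: Evaluate f.
f(-0.5158, -1.1561) = 21.4643


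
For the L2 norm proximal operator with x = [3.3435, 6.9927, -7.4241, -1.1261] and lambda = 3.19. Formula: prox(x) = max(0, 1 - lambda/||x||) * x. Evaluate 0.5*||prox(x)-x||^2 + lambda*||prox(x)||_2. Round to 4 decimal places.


Step 1: Compute ||x||.
||x|| = 10.7918
Step 2: Compute scaling factor.
scale = max(0, 1 - 3.19/10.7918) = 0.7044
Step 3: prox(x) = [2.3552, 4.9257, -5.2296, -0.7932]
||prox(x)|| = 7.6018
Step 4: Proximal objective.
0.5*||prox-x||^2 = 5.0881
lambda*||prox|| = 24.2497
Total = 29.3377


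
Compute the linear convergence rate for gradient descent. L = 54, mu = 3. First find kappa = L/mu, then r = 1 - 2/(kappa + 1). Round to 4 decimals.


Step 1: Compute the condition number.
kappa = L/mu = 54/3 = 18.0
Step 2: Compute the convergence rate.
r = 1 - 2/(kappa + 1) = 1 - 2*mu/(L + mu) = (L - mu)/(L + mu) = 51/57 = 0.8947


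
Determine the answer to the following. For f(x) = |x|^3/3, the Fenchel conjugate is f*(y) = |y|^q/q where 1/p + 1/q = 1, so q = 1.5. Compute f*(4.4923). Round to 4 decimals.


The conjugate exponent q satisfies 1/p + 1/q = 1.
p = 3, so q = 3/(3 - 1) = 1.5
|y|^q = 4.4923^1.5 = 9.5215
f*(4.4923) = 9.5215 / 1.5 = 6.3476


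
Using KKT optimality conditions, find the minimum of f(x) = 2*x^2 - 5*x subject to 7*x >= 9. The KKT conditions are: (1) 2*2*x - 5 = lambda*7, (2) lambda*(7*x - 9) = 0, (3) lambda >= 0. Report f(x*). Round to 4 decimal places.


Step 1: Try lambda = 0 (constraint inactive).
x_unc = 5/(2*2) = 1.25
Check: 7*1.25 = 8.75 < 9 -- violated!
Step 2: Constraint must be active: 7*x = 9
x* = 9/7 = 1.2857 (rounded; the exact value 9/7 is used below)
lambda = (2*2*(9/7) - 5)/7 = 0.0204
Step 3: Compute optimal value.
f(x*) = 2*(9/7)^2 - 5*(9/7) = -3.1224


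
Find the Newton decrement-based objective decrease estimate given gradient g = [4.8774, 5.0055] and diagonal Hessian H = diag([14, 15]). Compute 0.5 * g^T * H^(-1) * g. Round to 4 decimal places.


Step 1: H is diagonal, so H^(-1) * g = [0.3484, 0.3337].
Step 2: g^T H^(-1) g = sum_i g_i^2 / H_ii
  = (4.8774)^2/14 + (5.0055)^2/15
  = 1.6992 + 1.6703 = 3.3696
Step 3: Objective decrease = 0.5 * g^T H^(-1) g = 1.6848


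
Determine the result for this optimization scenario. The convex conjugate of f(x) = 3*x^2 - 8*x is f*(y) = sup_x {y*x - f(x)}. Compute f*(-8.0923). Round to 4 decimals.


f*(y) = sup_x {y*x - a*x^2 - b*x} = sup_x {(y-b)*x - a*x^2}
FOC: (y - b) - 2a*x = 0 => x* = (y - b)/(2a)
x* = (-8.0923 + 8)/(2*3) = -0.0154
f*(-8.0923) = (y-b)^2/(4a) = (-8.0923 + 8)^2/(4*3)
= 0.0085/12 = 0.0007


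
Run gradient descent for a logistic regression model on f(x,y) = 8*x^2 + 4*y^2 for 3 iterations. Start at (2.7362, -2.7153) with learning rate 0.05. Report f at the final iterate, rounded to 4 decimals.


Gradient descent on f(x,y) = 8*x^2 + 4*y^2.
Starting point: (2.7362, -2.7153), alpha = 0.05
Step 1: grad_x = 2*8*2.7362 = 43.7792, grad_y = 2*4*-2.7153 = -21.7224
  x_1 = 2.7362 - 0.05*43.7792 = 0.5472
  y_1 = -2.7153 - 0.05*-21.7224 = -1.6292
Step 2: grad_x = 2*8*0.5472 = 8.7558, grad_y = 2*4*-1.6292 = -13.0334
  x_2 = 0.5472 - 0.05*8.7558 = 0.1094
  y_2 = -1.6292 - 0.05*-13.0334 = -0.9775
Step 3: grad_x = 2*8*0.1094 = 1.7512, grad_y = 2*4*-0.9775 = -7.8201
  x_3 = 0.1094 - 0.05*1.7512 = 0.0219
  y_3 = -0.9775 - 0.05*-7.8201 = -0.5865
f(0.0219, -0.5865) = 8*0.0219^2 + 4*(-0.5865)^2 = 1.3798


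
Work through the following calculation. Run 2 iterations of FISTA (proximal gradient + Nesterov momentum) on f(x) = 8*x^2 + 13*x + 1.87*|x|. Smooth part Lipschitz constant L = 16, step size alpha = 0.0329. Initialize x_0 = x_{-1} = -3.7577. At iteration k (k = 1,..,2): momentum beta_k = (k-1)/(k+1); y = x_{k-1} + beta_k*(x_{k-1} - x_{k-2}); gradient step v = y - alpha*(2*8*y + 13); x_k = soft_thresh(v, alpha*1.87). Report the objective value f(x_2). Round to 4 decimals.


FISTA on f(x) = 8*x^2 + 13*x + 1.87*|x|
L = 16, alpha = 0.0329
Iteration 1: beta = 0.0, y = -3.7577 + 0.0*(-3.7577 + 3.7577) = -3.7577
  grad(y) = -47.1232, v = y - alpha*grad = -2.2073
  prox(v) = soft_thresh(-2.2073, 0.0615) = -2.1458
Iteration 2: beta = 0.3333, y = -2.1458 + 0.3333*(-2.1458 + 3.7577) = -1.6085
  grad(y) = -12.7365, v = y - alpha*grad = -1.1895
  prox(v) = soft_thresh(-1.1895, 0.0615) = -1.128
f(x_2) = 8*(-1.128)^2 + 13*(-1.128) + 1.87*|-1.128| = -2.3757


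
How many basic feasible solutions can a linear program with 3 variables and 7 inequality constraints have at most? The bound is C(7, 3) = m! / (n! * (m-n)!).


Each vertex corresponds to some choice of n active constraints out of m, so the number of vertices is at most C(m, n) = m! / (n!(m-n)!).
m = 7, n = 3
Numerator: 7 * 6 * 5
Denominator: 3! = 6
C(7, 3) = 35


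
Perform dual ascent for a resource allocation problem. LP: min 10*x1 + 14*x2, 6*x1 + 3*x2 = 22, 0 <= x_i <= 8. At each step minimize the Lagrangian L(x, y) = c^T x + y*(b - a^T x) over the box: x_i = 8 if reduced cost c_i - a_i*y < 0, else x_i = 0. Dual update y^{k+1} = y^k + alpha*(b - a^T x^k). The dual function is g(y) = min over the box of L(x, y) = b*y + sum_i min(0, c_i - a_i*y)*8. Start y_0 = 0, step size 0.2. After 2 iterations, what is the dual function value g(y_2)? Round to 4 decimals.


Dual ascent for LP: min 10*x1 + 14*x2, 6*x1 + 3*x2 = 22, 0 <= x_i <= 8
Step 1: y^k = 0.0, reduced costs: (10.0, 14.0)
  x^k = (0.0, 0.0), subgradient = b - a^T x = 22.0
  y^{k+1} = 0.0 + 0.2*22.0 = 4.4
Step 2: y^k = 4.4, reduced costs: (-16.4, 0.8)
  x^k = (8.0, 0.0), subgradient = b - a^T x = -26.0
  y^{k+1} = 4.4 + 0.2*-26.0 = -0.8
Dual objective at y_2 = -0.8: reduced costs (14.8, 16.4), box minimizer x = (0.0, 0.0)
g(y_2) = b*y + (c1 - a1*y)*x1 + (c2 - a2*y)*x2 = 22*(-0.8) + 14.8*0.0 + 16.4*0.0 = -17.6 + 0.0 + 0.0 = -17.6


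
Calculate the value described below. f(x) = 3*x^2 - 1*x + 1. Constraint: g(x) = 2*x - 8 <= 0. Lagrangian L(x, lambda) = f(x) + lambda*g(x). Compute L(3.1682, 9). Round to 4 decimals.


Step 1: Evaluate f(x).
f(3.1682) = 3*3.1682^2 - 1*3.1682 + 1 = 27.9443
Step 2: Evaluate g(x).
g(3.1682) = 2*3.1682 - 8 = -1.6636
Step 3: Compute Lagrangian.
L = 27.9443 + 9*-1.6636 = 12.9719


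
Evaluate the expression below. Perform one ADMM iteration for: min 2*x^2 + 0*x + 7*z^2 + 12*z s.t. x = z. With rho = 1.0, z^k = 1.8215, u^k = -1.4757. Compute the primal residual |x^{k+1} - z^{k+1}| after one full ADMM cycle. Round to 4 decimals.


ADMM iteration with rho = 1.0, z^k = 1.8215, u^k = -1.4757
Step 1: x-update.
Minimize 2*x^2 + 0*x + (1.0/2)*(x - 1.8215 - 1.4757)^2
FOC: (2*2 + 1.0)*x = 0 + 1.0*(1.8215 + 1.4757)
x^{k+1} = 0.6594
Step 2: z-update.
Minimize 7*z^2 + 12*z + (1.0/2)*(0.6594 - z - 1.4757)^2
FOC: (2*7 + 1.0)*z = -12 + 1.0*(0.6594 - 1.4757)
z^{k+1} = -0.8544
Step 3: u-update.
u^{k+1} = -1.4757 + 0.6594 + 0.8544 = 0.0382
Step 4: Primal residual = |0.6594 + 0.8544| = 1.5139


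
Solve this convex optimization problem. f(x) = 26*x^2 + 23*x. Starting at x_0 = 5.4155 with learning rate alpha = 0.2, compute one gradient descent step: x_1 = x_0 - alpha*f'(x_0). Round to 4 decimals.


We compute the gradient at x_0 and apply the update.
f'(x) = 52*x + 23
f'(5.4155) = 52*5.4155 + 23 = 304.606
x_1 = 5.4155 - 0.2*304.606 = -55.5057


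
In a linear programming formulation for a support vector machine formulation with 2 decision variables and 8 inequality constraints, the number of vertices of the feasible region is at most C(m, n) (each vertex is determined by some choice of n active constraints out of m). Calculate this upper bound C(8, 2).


Each vertex corresponds to some choice of n active constraints out of m, so the number of vertices is at most C(m, n) = m! / (n!(m-n)!).
m = 8, n = 2
Numerator: 8 * 7
Denominator: 2! = 2
C(8, 2) = 28


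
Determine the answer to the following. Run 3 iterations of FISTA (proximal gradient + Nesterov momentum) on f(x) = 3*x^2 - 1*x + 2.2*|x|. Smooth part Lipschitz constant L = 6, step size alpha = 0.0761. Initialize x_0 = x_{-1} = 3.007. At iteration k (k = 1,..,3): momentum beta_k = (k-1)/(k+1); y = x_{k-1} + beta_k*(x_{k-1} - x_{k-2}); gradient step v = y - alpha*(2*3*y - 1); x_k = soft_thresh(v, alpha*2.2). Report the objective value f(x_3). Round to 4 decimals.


FISTA on f(x) = 3*x^2 - 1*x + 2.2*|x|
L = 6, alpha = 0.0761
Iteration 1: beta = 0.0, y = 3.007 + 0.0*(3.007 - 3.007) = 3.007
  grad(y) = 17.042, v = y - alpha*grad = 1.7101
  prox(v) = soft_thresh(1.7101, 0.1674) = 1.5427
Iteration 2: beta = 0.3333, y = 1.5427 + 0.3333*(1.5427 - 3.007) = 1.0546
  grad(y) = 5.3275, v = y - alpha*grad = 0.6492
  prox(v) = soft_thresh(0.6492, 0.1674) = 0.4817
Iteration 3: beta = 0.5, y = 0.4817 + 0.5*(0.4817 - 1.5427) = -0.0487
  grad(y) = -1.2924, v = y - alpha*grad = 0.0496
  prox(v) = soft_thresh(0.0496, 0.1674) = 0.0
f(x_3) = 3*0.0^2 - 1*0.0 + 2.2*|0.0| = 0.0


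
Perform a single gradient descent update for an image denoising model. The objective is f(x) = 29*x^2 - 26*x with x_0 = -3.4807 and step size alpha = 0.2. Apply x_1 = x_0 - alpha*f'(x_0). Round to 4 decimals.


We compute the gradient at x_0 and apply the update.
f'(x) = 58*x - 26
f'(-3.4807) = 58*-3.4807 - 26 = -227.8806
x_1 = -3.4807 - 0.2*-227.8806 = 42.0954


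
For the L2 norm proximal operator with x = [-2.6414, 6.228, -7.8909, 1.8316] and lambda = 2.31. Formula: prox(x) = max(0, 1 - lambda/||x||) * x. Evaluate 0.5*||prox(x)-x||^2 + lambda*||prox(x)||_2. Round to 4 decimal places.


Step 1: Compute ||x||.
||x|| = 10.554
Step 2: Compute scaling factor.
scale = max(0, 1 - 2.31/10.554) = 0.7811
Step 3: prox(x) = [-2.0633, 4.8648, -6.1638, 1.4307]
||prox(x)|| = 8.244
Step 4: Proximal objective.
0.5*||prox-x||^2 = 2.6681
lambda*||prox|| = 19.0436
Total = 21.7116


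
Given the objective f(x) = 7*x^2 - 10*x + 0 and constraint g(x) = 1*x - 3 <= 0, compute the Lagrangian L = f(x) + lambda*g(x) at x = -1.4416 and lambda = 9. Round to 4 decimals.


Step 1: Evaluate f(x).
f(-1.4416) = 7*(-1.4416)^2 - 10*(-1.4416) + 0 = 28.9635
Step 2: Evaluate g(x).
g(-1.4416) = 1*-1.4416 - 3 = -4.4416
Step 3: Compute Lagrangian.
L = 28.9635 + 9*-4.4416 = -11.0109


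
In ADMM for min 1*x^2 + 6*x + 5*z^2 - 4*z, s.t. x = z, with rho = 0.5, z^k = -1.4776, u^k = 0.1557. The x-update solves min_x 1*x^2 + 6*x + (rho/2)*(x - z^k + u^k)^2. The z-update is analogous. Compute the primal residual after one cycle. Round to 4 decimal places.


ADMM iteration with rho = 0.5, z^k = -1.4776, u^k = 0.1557
Step 1: x-update.
Minimize 1*x^2 + 6*x + (0.5/2)*(x + 1.4776 + 0.1557)^2
FOC: (2*1 + 0.5)*x = -6 + 0.5*(-1.4776 - 0.1557)
x^{k+1} = -2.7267
Step 2: z-update.
Minimize 5*z^2 - 4*z + (0.5/2)*(-2.7267 - z + 0.1557)^2
FOC: (2*5 + 0.5)*z = 4 + 0.5*(-2.7267 + 0.1557)
z^{k+1} = 0.2585
Step 3: u-update.
u^{k+1} = 0.1557 - 2.7267 - 0.2585 = -2.8295
Step 4: Primal residual = |-2.7267 - 0.2585| = 2.9852


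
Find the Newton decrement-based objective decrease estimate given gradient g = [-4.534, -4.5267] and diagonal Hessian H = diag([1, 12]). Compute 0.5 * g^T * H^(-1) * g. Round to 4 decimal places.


Step 1: H is diagonal, so H^(-1) * g = [-4.534, -0.3772].
Step 2: g^T H^(-1) g = sum_i g_i^2 / H_ii
  = (-4.534)^2/1 + (-4.5267)^2/12
  = 20.5572 + 1.7076 = 22.2647
Step 3: Objective decrease = 0.5 * g^T H^(-1) g = 11.1324


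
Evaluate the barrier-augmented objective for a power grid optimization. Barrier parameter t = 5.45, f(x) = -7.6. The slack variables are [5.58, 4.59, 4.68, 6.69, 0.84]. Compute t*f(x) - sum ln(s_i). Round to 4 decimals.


Step 1: Compute log-barrier.
ln values: [1.7192, 1.5239, 1.5433, 1.9006, -0.1744]
phi = -(1.7192 + 1.5239 + 1.5433 + 1.9006 - 0.1744) = -6.5126
Step 2: Compute augmented objective.
t*f(x) = 5.45*-7.6 = -41.42
Total = -41.42 - 6.5126 = -47.9326


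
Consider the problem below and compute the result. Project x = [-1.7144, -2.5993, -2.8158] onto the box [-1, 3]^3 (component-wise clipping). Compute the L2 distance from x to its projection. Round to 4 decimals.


Project each component onto [-1, 3].
clip(-1.7144) = -1.0, clip(-2.5993) = -1.0, clip(-2.8158) = -1.0
Projection = [-1.0, -1.0, -1.0]
Squared diffs: [0.5104, 2.5578, 3.2971]
Distance = sqrt(6.3653) = 2.5229


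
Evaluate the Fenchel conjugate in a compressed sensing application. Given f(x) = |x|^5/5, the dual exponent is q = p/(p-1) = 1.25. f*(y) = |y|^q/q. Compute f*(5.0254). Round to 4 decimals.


The conjugate exponent q satisfies 1/p + 1/q = 1.
p = 5, so q = 5/(5 - 1) = 1.25
|y|^q = 5.0254^1.25 = 7.5243
f*(5.0254) = 7.5243 / 1.25 = 6.0194


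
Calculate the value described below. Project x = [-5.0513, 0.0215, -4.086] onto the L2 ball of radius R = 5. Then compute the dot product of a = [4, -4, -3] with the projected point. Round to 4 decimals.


Step 1: Compute ||x|| (intermediates to 6 decimals).
||x|| = sqrt((-5.0513)^2 + 0.0215^2 + (-4.086)^2) = 6.497037
Step 2: Project.
Since ||x|| > R, scale = R/||x|| = 5/6.497037 = 0.769582, proj(x) = scale * x
proj(x) = [-3.88739, 0.016546, -3.144512]
Step 3: Dot product.
a^T * proj(x) = 4*(-3.88739) - 4*0.016546 - 3*(-3.144512) = -6.1822


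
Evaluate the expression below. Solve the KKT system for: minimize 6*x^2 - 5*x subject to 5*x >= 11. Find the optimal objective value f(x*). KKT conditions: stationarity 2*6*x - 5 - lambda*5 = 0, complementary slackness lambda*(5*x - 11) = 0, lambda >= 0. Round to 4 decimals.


Step 1: Try lambda = 0 (constraint inactive).
x_unc = 5/(2*6) = 0.4167
Check: 5*0.4167 = 2.0835 < 11 -- violated!
Step 2: Constraint must be active: 5*x = 11
x* = 11/5 = 2.2
lambda = (2*6*2.2 - 5)/5 = 4.28
Step 3: Compute optimal value.
f(x*) = 6*2.2^2 - 5*2.2 = 18.04


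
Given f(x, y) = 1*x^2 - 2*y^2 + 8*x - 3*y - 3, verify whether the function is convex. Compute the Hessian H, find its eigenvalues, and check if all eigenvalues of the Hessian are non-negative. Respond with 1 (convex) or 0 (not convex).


The Hessian of f(x,y) = 1*x^2 - 2*y^2 + 8*x - 3*y - 3 is:
H = [[2, 0], [0, -4]]
Trace = 2 - 4 = -2
Determinant = 2*-4 - (0)^2 = -8
Discriminant = (-2)^2 - 4*-8 = 36.0
Eigenvalues: lambda_1 = -4.0, lambda_2 = 2.0
The function is not convex.

0


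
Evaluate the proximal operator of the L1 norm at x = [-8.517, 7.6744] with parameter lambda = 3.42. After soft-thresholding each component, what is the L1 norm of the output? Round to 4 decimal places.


Soft-thresholding with lambda = 3.42:
prox(-8.517) = sign(-8.517)*max(|-8.517| - 3.42, 0) = -5.097
prox(7.6744) = sign(7.6744)*max(|7.6744| - 3.42, 0) = 4.2544
prox(x) = [-5.097, 4.2544]
||prox(x)||_1 = 5.097 + 4.2544 = 9.3514


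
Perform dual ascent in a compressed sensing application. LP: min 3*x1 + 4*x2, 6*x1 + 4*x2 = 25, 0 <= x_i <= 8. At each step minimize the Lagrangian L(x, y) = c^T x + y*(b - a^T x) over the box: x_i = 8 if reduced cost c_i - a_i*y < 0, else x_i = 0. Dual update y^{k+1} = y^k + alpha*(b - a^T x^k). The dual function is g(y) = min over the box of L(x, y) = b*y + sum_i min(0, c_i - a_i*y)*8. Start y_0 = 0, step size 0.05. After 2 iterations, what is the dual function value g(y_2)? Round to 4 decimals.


Dual ascent for LP: min 3*x1 + 4*x2, 6*x1 + 4*x2 = 25, 0 <= x_i <= 8
Step 1: y^k = 0.0, reduced costs: (3.0, 4.0)
  x^k = (0.0, 0.0), subgradient = b - a^T x = 25.0
  y^{k+1} = 0.0 + 0.05*25.0 = 1.25
Step 2: y^k = 1.25, reduced costs: (-4.5, -1.0)
  x^k = (8.0, 8.0), subgradient = b - a^T x = -55.0
  y^{k+1} = 1.25 + 0.05*-55.0 = -1.5
Dual objective at y_2 = -1.5: reduced costs (12.0, 10.0), box minimizer x = (0.0, 0.0)
g(y_2) = b*y + (c1 - a1*y)*x1 + (c2 - a2*y)*x2 = 25*(-1.5) + 12.0*0.0 + 10.0*0.0 = -37.5 + 0.0 + 0.0 = -37.5


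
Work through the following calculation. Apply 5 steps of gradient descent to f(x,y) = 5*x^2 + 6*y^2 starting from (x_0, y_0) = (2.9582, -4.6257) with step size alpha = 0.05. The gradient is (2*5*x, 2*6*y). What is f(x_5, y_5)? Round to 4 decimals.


Gradient descent on f(x,y) = 5*x^2 + 6*y^2.
Starting point: (2.9582, -4.6257), alpha = 0.05
Step 1: grad_x = 2*5*2.9582 = 29.582, grad_y = 2*6*-4.6257 = -55.5084
  x_1 = 2.9582 - 0.05*29.582 = 1.4791
  y_1 = -4.6257 - 0.05*-55.5084 = -1.8503
Step 2: grad_x = 2*5*1.4791 = 14.791, grad_y = 2*6*-1.8503 = -22.2034
  x_2 = 1.4791 - 0.05*14.791 = 0.7396
  y_2 = -1.8503 - 0.05*-22.2034 = -0.7401
Step 3: grad_x = 2*5*0.7396 = 7.3955, grad_y = 2*6*-0.7401 = -8.8813
  x_3 = 0.7396 - 0.05*7.3955 = 0.3698
  y_3 = -0.7401 - 0.05*-8.8813 = -0.296
Step 4: grad_x = 2*5*0.3698 = 3.6978, grad_y = 2*6*-0.296 = -3.5525
  x_4 = 0.3698 - 0.05*3.6978 = 0.1849
  y_4 = -0.296 - 0.05*-3.5525 = -0.1184
Step 5: grad_x = 2*5*0.1849 = 1.8489, grad_y = 2*6*-0.1184 = -1.421
  x_5 = 0.1849 - 0.05*1.8489 = 0.0924
  y_5 = -0.1184 - 0.05*-1.421 = -0.0474
f(0.0924, -0.0474) = 5*0.0924^2 + 6*(-0.0474)^2 = 0.0562


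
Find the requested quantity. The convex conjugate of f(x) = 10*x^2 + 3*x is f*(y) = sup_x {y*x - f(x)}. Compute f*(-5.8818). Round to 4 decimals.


f*(y) = sup_x {y*x - a*x^2 - b*x} = sup_x {(y-b)*x - a*x^2}
FOC: (y - b) - 2a*x = 0 => x* = (y - b)/(2a)
x* = (-5.8818 - 3)/(2*10) = -0.4441
f*(-5.8818) = (y-b)^2/(4a) = (-5.8818 - 3)^2/(4*10)
= 78.8864/40 = 1.9722


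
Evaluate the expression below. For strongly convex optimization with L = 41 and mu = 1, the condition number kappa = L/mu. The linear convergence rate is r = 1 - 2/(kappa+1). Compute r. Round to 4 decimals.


Step 1: Compute the condition number.
kappa = L/mu = 41/1 = 41.0
Step 2: Compute the convergence rate.
r = 1 - 2/(kappa + 1) = 1 - 2*mu/(L + mu) = (L - mu)/(L + mu) = 40/42 = 0.9524


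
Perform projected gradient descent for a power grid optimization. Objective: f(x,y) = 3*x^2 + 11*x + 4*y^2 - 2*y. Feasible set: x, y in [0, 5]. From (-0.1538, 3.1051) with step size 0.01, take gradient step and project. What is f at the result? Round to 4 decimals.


Step 1: Compute gradient at (-0.1538, 3.1051).
grad_x = 2*3*-0.1538 + 11 = 10.0772
grad_y = 2*4*3.1051 - 2 = 22.8408
Step 2: Gradient step.
x_raw = -0.1538 - 0.01*10.0772 = -0.2546
y_raw = 3.1051 - 0.01*22.8408 = 2.8767
Step 3: Project onto [0, 5].
x_proj = clip(-0.2546) = 0.0
y_proj = clip(2.8767) = 2.8767
Step 4: Evaluate f.
f(0.0, 2.8767) = 27.348


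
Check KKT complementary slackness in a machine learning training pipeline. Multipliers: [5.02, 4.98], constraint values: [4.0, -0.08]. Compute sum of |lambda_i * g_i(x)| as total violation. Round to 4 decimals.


KKT complementary slackness check:
lambda_1 * g_1 = 5.02 * 4.0 = 20.08
lambda_2 * g_2 = 4.98 * -0.08 = -0.3984
Total violation = 20.08 + 0.3984 = 20.4784


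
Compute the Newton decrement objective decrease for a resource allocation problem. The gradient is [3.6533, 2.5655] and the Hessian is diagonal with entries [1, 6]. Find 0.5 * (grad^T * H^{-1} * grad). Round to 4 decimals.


Step 1: H is diagonal, so H^(-1) * g = [3.6533, 0.4276].
Step 2: g^T H^(-1) g = sum_i g_i^2 / H_ii
  = (3.6533)^2/1 + (2.5655)^2/6
  = 13.3466 + 1.097 = 14.4436
Step 3: Objective decrease = 0.5 * g^T H^(-1) g = 7.2218


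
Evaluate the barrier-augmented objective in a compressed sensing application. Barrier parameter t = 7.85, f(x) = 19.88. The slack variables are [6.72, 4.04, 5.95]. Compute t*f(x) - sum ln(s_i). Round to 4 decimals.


Step 1: Compute log-barrier.
ln values: [1.9051, 1.3962, 1.7834]
phi = -(1.9051 + 1.3962 + 1.7834) = -5.0847
Step 2: Compute augmented objective.
t*f(x) = 7.85*19.88 = 156.058
Total = 156.058 - 5.0847 = 150.9733


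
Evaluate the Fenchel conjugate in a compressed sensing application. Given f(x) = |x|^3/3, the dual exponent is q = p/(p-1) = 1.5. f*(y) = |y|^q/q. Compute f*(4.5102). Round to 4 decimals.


The conjugate exponent q satisfies 1/p + 1/q = 1.
p = 3, so q = 3/(3 - 1) = 1.5
|y|^q = 4.5102^1.5 = 9.5784
f*(4.5102) = 9.5784 / 1.5 = 6.3856


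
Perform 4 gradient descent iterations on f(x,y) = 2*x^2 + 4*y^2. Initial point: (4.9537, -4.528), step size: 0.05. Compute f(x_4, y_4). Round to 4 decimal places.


Gradient descent on f(x,y) = 2*x^2 + 4*y^2.
Starting point: (4.9537, -4.528), alpha = 0.05
Step 1: grad_x = 2*2*4.9537 = 19.8148, grad_y = 2*4*-4.528 = -36.224
  x_1 = 4.9537 - 0.05*19.8148 = 3.963
  y_1 = -4.528 - 0.05*-36.224 = -2.7168
Step 2: grad_x = 2*2*3.963 = 15.8518, grad_y = 2*4*-2.7168 = -21.7344
  x_2 = 3.963 - 0.05*15.8518 = 3.1704
  y_2 = -2.7168 - 0.05*-21.7344 = -1.6301
Step 3: grad_x = 2*2*3.1704 = 12.6815, grad_y = 2*4*-1.6301 = -13.0406
  x_3 = 3.1704 - 0.05*12.6815 = 2.5363
  y_3 = -1.6301 - 0.05*-13.0406 = -0.978
Step 4: grad_x = 2*2*2.5363 = 10.1452, grad_y = 2*4*-0.978 = -7.8244
  x_4 = 2.5363 - 0.05*10.1452 = 2.029
  y_4 = -0.978 - 0.05*-7.8244 = -0.5868
f(2.029, -0.5868) = 2*2.029^2 + 4*(-0.5868)^2 = 9.6114


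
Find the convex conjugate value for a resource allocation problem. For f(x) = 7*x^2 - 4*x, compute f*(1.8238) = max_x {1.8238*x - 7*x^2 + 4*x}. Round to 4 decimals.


f*(y) = sup_x {y*x - a*x^2 - b*x} = sup_x {(y-b)*x - a*x^2}
FOC: (y - b) - 2a*x = 0 => x* = (y - b)/(2a)
x* = (1.8238 + 4)/(2*7) = 0.416
f*(1.8238) = (y-b)^2/(4a) = (1.8238 + 4)^2/(4*7)
= 33.9166/28 = 1.2113


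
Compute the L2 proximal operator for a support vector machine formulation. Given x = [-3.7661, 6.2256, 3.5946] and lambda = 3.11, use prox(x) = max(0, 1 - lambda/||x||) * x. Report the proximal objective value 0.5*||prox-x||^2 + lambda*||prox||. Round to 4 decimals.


Step 1: Compute ||x||.
||x|| = 8.1156
Step 2: Compute scaling factor.
scale = max(0, 1 - 3.11/8.1156) = 0.6168
Step 3: prox(x) = [-2.3229, 3.8399, 2.2171]
||prox(x)|| = 5.0056
Step 4: Proximal objective.
0.5*||prox-x||^2 = 4.8361
lambda*||prox|| = 15.5674
Total = 20.4034


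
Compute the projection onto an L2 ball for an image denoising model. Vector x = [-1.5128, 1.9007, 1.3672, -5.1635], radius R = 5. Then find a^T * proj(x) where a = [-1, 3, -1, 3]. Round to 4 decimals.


Step 1: Compute ||x|| (intermediates to 6 decimals).
||x|| = sqrt((-1.5128)^2 + 1.9007^2 + 1.3672^2 + (-5.1635)^2) = 5.867895
Step 2: Project.
Since ||x|| > R, scale = R/||x|| = 5/5.867895 = 0.852094, proj(x) = scale * x
proj(x) = [-1.289048, 1.619575, 1.164983, -4.399787]
Step 3: Dot product.
a^T * proj(x) = -1*(-1.289048) + 3*1.619575 - 1*1.164983 + 3*(-4.399787) = -8.2166


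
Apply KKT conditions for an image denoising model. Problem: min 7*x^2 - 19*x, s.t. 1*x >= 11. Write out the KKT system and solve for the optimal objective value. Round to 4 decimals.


Step 1: Try lambda = 0 (constraint inactive).
x_unc = 19/(2*7) = 1.3571
Check: 1*1.3571 = 1.3571 < 11 -- violated!
Step 2: Constraint must be active: 1*x = 11
x* = 11/1 = 11.0
lambda = (2*7*11.0 - 19)/1 = 135.0
Step 3: Compute optimal value.
f(x*) = 7*11.0^2 - 19*11.0 = 638.0


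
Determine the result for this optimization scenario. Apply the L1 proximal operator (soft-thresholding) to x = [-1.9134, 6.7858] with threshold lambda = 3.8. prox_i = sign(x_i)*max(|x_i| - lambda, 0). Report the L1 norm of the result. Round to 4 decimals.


Soft-thresholding with lambda = 3.8:
prox(-1.9134) = sign(-1.9134)*max(|-1.9134| - 3.8, 0) = 0.0
prox(6.7858) = sign(6.7858)*max(|6.7858| - 3.8, 0) = 2.9858
prox(x) = [0.0, 2.9858]
||prox(x)||_1 = 0.0 + 2.9858 = 2.9858


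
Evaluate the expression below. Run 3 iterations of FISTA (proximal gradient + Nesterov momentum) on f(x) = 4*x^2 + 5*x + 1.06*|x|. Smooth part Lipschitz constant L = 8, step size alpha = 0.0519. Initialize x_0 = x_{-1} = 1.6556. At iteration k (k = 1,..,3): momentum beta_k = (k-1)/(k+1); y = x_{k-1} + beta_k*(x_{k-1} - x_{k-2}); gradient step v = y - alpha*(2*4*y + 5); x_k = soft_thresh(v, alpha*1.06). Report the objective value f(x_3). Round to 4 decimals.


FISTA on f(x) = 4*x^2 + 5*x + 1.06*|x|
L = 8, alpha = 0.0519
Iteration 1: beta = 0.0, y = 1.6556 + 0.0*(1.6556 - 1.6556) = 1.6556
  grad(y) = 18.2448, v = y - alpha*grad = 0.7087
  prox(v) = soft_thresh(0.7087, 0.055) = 0.6537
Iteration 2: beta = 0.3333, y = 0.6537 + 0.3333*(0.6537 - 1.6556) = 0.3197
  grad(y) = 7.5577, v = y - alpha*grad = -0.0725
  prox(v) = soft_thresh(-0.0725, 0.055) = -0.0175
Iteration 3: beta = 0.5, y = -0.0175 + 0.5*(-0.0175 - 0.6537) = -0.3531
  grad(y) = 2.175, v = y - alpha*grad = -0.466
  prox(v) = soft_thresh(-0.466, 0.055) = -0.411
f(x_3) = 4*(-0.411)^2 + 5*(-0.411) + 1.06*|-0.411| = -0.9437


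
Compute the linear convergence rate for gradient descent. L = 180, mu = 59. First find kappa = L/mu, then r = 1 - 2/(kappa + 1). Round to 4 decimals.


Step 1: Compute the condition number.
kappa = L/mu = 180/59 = 3.0508
Step 2: Compute the convergence rate.
r = 1 - 2/(kappa + 1) = 1 - 2*mu/(L + mu) = (L - mu)/(L + mu) = 121/239 = 0.5063


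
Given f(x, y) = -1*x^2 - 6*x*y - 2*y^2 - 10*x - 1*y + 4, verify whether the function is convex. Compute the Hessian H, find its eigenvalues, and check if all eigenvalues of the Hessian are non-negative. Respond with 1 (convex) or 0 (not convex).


The Hessian of f(x,y) = -1*x^2 - 6*x*y - 2*y^2 - 10*x - 1*y + 4 is:
H = [[-2, -6], [-6, -4]]
Trace = -2 - 4 = -6
Determinant = -2*-4 - (-6)^2 = -28
Discriminant = (-6)^2 - 4*-28 = 148.0
Eigenvalues: lambda_1 = -9.0828, lambda_2 = 3.0828
The function is not convex.

0


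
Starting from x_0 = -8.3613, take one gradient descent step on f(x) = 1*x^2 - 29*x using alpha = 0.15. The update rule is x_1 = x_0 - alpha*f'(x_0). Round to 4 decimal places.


We compute the gradient at x_0 and apply the update.
f'(x) = 2*x - 29
f'(-8.3613) = 2*-8.3613 - 29 = -45.7226
x_1 = -8.3613 - 0.15*-45.7226 = -1.5029


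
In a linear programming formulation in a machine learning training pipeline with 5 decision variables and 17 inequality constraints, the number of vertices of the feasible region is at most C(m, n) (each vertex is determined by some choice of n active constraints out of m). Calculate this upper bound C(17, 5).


Each vertex corresponds to some choice of n active constraints out of m, so the number of vertices is at most C(m, n) = m! / (n!(m-n)!).
m = 17, n = 5
Numerator: 17 * 16 * 15 * 14 * 13
Denominator: 5! = 120
C(17, 5) = 6188


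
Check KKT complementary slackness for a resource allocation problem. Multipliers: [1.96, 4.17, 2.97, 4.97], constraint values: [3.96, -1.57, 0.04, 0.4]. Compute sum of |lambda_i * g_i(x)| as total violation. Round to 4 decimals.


KKT complementary slackness check:
lambda_1 * g_1 = 1.96 * 3.96 = 7.7616
lambda_2 * g_2 = 4.17 * -1.57 = -6.5469
lambda_3 * g_3 = 2.97 * 0.04 = 0.1188
lambda_4 * g_4 = 4.97 * 0.4 = 1.988
Total violation = 7.7616 + 6.5469 + 0.1188 + 1.988 = 16.4153


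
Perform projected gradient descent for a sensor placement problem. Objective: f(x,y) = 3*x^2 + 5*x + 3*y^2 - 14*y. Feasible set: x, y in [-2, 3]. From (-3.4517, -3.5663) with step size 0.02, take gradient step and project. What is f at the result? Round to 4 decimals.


Step 1: Compute gradient at (-3.4517, -3.5663).
grad_x = 2*3*-3.4517 + 5 = -15.7102
grad_y = 2*3*-3.5663 - 14 = -35.3978
Step 2: Gradient step.
x_raw = -3.4517 - 0.02*-15.7102 = -3.1375
y_raw = -3.5663 - 0.02*-35.3978 = -2.8583
Step 3: Project onto [-2, 3].
x_proj = clip(-3.1375) = -2.0
y_proj = clip(-2.8583) = -2.0
Step 4: Evaluate f.
f(-2.0, -2.0) = 42.0


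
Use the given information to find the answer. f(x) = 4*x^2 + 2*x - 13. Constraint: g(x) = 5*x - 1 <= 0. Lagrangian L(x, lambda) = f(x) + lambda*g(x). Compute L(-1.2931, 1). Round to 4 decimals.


Step 1: Evaluate f(x).
f(-1.2931) = 4*(-1.2931)^2 + 2*(-1.2931) - 13 = -8.8978
Step 2: Evaluate g(x).
g(-1.2931) = 5*-1.2931 - 1 = -7.4655
Step 3: Compute Lagrangian.
L = -8.8978 + 1*-7.4655 = -16.3633


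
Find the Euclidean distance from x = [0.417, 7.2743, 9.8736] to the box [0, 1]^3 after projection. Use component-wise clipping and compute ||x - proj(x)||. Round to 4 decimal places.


Project each component onto [0, 1].
clip(0.417) = 0.417, clip(7.2743) = 1.0, clip(9.8736) = 1.0
Projection = [0.417, 1.0, 1.0]
Squared diffs: [0.0, 39.3668, 78.7408]
Distance = sqrt(118.1076) = 10.8677


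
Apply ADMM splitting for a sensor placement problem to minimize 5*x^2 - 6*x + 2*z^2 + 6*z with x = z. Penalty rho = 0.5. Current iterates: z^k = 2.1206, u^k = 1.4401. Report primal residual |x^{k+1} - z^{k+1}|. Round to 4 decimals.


ADMM iteration with rho = 0.5, z^k = 2.1206, u^k = 1.4401
Step 1: x-update.
Minimize 5*x^2 - 6*x + (0.5/2)*(x - 2.1206 + 1.4401)^2
FOC: (2*5 + 0.5)*x = 6 + 0.5*(2.1206 - 1.4401)
x^{k+1} = 0.6038
Step 2: z-update.
Minimize 2*z^2 + 6*z + (0.5/2)*(0.6038 - z + 1.4401)^2
FOC: (2*2 + 0.5)*z = -6 + 0.5*(0.6038 + 1.4401)
z^{k+1} = -1.1062
Step 3: u-update.
u^{k+1} = 1.4401 + 0.6038 + 1.1062 = 3.1502
Step 4: Primal residual = |0.6038 + 1.1062| = 1.7101


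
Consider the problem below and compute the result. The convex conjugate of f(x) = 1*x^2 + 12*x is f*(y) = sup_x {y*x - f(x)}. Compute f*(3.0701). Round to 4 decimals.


f*(y) = sup_x {y*x - a*x^2 - b*x} = sup_x {(y-b)*x - a*x^2}
FOC: (y - b) - 2a*x = 0 => x* = (y - b)/(2a)
x* = (3.0701 - 12)/(2*1) = -4.465
f*(3.0701) = (y-b)^2/(4a) = (3.0701 - 12)^2/(4*1)
= 79.7431/4 = 19.9358


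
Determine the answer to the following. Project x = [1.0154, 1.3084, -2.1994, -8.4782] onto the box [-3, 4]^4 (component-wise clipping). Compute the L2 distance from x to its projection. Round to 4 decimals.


Project each component onto [-3, 4].
clip(1.0154) = 1.0154, clip(1.3084) = 1.3084, clip(-2.1994) = -2.1994, clip(-8.4782) = -3.0
Projection = [1.0154, 1.3084, -2.1994, -3.0]
Squared diffs: [0.0, 0.0, 0.0, 30.0107]
Distance = sqrt(30.0107) = 5.4782


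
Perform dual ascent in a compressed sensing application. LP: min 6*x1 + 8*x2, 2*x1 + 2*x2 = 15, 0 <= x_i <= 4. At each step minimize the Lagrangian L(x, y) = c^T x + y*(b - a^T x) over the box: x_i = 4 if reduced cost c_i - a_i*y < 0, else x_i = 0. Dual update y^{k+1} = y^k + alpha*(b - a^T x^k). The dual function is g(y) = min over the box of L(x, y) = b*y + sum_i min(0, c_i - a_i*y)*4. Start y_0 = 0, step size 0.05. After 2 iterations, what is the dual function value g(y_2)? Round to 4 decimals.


Dual ascent for LP: min 6*x1 + 8*x2, 2*x1 + 2*x2 = 15, 0 <= x_i <= 4
Step 1: y^k = 0.0, reduced costs: (6.0, 8.0)
  x^k = (0.0, 0.0), subgradient = b - a^T x = 15.0
  y^{k+1} = 0.0 + 0.05*15.0 = 0.75
Step 2: y^k = 0.75, reduced costs: (4.5, 6.5)
  x^k = (0.0, 0.0), subgradient = b - a^T x = 15.0
  y^{k+1} = 0.75 + 0.05*15.0 = 1.5
Dual objective at y_2 = 1.5: reduced costs (3.0, 5.0), box minimizer x = (0.0, 0.0)
g(y_2) = b*y + (c1 - a1*y)*x1 + (c2 - a2*y)*x2 = 15*1.5 + 3.0*0.0 + 5.0*0.0 = 22.5 + 0.0 + 0.0 = 22.5


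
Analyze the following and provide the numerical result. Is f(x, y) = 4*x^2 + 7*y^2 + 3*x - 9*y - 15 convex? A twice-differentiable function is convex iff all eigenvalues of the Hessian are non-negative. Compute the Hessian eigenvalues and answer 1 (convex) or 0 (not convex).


The Hessian of f(x,y) = 4*x^2 + 7*y^2 + 3*x - 9*y - 15 is:
H = [[8, 0], [0, 14]]
Trace = 8 + 14 = 22
Determinant = 8*14 - (0)^2 = 112
Discriminant = (22)^2 - 4*112 = 36.0
Eigenvalues: lambda_1 = 8.0, lambda_2 = 14.0
The function is convex.

1


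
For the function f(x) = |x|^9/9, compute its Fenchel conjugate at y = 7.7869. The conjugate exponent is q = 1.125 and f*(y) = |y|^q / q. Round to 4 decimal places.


The conjugate exponent q satisfies 1/p + 1/q = 1.
p = 9, so q = 9/(9 - 1) = 1.125
|y|^q = 7.7869^1.125 = 10.0643
f*(7.7869) = 10.0643 / 1.125 = 8.9461


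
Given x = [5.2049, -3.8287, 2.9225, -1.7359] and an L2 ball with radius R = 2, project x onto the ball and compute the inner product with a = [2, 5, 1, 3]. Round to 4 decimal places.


Step 1: Compute ||x|| (intermediates to 6 decimals).
||x|| = sqrt(5.2049^2 + (-3.8287)^2 + 2.9225^2 + (-1.7359)^2) = 7.300978
Step 2: Project.
Since ||x|| > R, scale = R/||x|| = 2/7.300978 = 0.273936, proj(x) = scale * x
proj(x) = [1.425809, -1.048819, 0.800578, -0.475526]
Step 3: Dot product.
a^T * proj(x) = 2*1.425809 + 5*(-1.048819) + 1*0.800578 + 3*(-0.475526) = -3.0185


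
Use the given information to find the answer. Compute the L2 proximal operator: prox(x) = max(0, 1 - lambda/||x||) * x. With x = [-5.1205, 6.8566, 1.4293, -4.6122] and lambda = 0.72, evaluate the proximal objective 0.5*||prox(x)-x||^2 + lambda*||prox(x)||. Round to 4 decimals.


Step 1: Compute ||x||.
||x|| = 9.8259
Step 2: Compute scaling factor.
scale = max(0, 1 - 0.72/9.8259) = 0.9267
Step 3: prox(x) = [-4.7453, 6.3542, 1.3246, -4.2742]
||prox(x)|| = 9.1059
Step 4: Proximal objective.
0.5*||prox-x||^2 = 0.2592
lambda*||prox|| = 6.5562
Total = 6.8154


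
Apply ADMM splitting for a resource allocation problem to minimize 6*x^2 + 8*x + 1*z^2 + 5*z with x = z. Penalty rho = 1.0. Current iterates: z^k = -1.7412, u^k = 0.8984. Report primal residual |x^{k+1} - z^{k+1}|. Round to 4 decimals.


ADMM iteration with rho = 1.0, z^k = -1.7412, u^k = 0.8984
Step 1: x-update.
Minimize 6*x^2 + 8*x + (1.0/2)*(x + 1.7412 + 0.8984)^2
FOC: (2*6 + 1.0)*x = -8 + 1.0*(-1.7412 - 0.8984)
x^{k+1} = -0.8184
Step 2: z-update.
Minimize 1*z^2 + 5*z + (1.0/2)*(-0.8184 - z + 0.8984)^2
FOC: (2*1 + 1.0)*z = -5 + 1.0*(-0.8184 + 0.8984)
z^{k+1} = -1.64
Step 3: u-update.
u^{k+1} = 0.8984 - 0.8184 + 1.64 = 1.72
Step 4: Primal residual = |-0.8184 + 1.64| = 0.8216


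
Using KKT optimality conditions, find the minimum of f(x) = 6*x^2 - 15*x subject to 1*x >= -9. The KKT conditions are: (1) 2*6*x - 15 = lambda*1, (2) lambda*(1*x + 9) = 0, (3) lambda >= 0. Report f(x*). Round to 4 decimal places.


Step 1: Try lambda = 0 (constraint inactive).
Stationarity: 2*6*x - 15 = 0
x* = 15/(2*6) = 1.25
Check constraint: 1*1.25 = 1.25 >= -9 -- satisfied.
Step 2: Compute optimal value.
f(x*) = 6*1.25^2 - 15*1.25 = -9.375


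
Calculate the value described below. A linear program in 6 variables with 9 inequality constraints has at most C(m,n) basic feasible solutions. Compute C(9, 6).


Each vertex corresponds to some choice of n active constraints out of m, so the number of vertices is at most C(m, n) = m! / (n!(m-n)!).
m = 9, n = 6
Numerator: 9 * 8 * 7 * 6 * 5 * 4
Denominator: 6! = 720
C(9, 6) = 84


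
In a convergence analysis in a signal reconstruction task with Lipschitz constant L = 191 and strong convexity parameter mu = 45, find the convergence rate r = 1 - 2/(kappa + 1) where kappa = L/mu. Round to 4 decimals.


Step 1: Compute the condition number.
kappa = L/mu = 191/45 = 4.2444
Step 2: Compute the convergence rate.
r = 1 - 2/(kappa + 1) = 1 - 2*mu/(L + mu) = (L - mu)/(L + mu) = 146/236 = 0.6186


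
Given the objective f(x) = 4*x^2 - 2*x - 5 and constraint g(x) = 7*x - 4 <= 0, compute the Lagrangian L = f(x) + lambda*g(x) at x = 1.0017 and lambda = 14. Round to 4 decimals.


Step 1: Evaluate f(x).
f(1.0017) = 4*1.0017^2 - 2*1.0017 - 5 = -2.9898
Step 2: Evaluate g(x).
g(1.0017) = 7*1.0017 - 4 = 3.0119
Step 3: Compute Lagrangian.
L = -2.9898 + 14*3.0119 = 39.1768


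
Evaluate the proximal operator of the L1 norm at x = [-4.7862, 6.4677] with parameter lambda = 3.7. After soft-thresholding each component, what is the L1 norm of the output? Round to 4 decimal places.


Soft-thresholding with lambda = 3.7:
prox(-4.7862) = sign(-4.7862)*max(|-4.7862| - 3.7, 0) = -1.0862
prox(6.4677) = sign(6.4677)*max(|6.4677| - 3.7, 0) = 2.7677
prox(x) = [-1.0862, 2.7677]
||prox(x)||_1 = 1.0862 + 2.7677 = 3.8539


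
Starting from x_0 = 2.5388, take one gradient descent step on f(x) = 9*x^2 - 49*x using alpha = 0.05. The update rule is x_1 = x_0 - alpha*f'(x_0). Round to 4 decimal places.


We compute the gradient at x_0 and apply the update.
f'(x) = 18*x - 49
f'(2.5388) = 18*2.5388 - 49 = -3.3016
x_1 = 2.5388 - 0.05*-3.3016 = 2.7039


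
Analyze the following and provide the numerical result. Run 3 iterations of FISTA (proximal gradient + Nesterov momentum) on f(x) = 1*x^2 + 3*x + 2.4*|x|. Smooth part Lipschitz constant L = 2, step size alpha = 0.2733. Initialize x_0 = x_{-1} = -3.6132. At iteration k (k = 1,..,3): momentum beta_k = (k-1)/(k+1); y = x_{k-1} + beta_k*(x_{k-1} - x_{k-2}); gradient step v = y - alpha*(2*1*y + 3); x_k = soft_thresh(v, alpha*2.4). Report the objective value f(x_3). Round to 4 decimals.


FISTA on f(x) = 1*x^2 + 3*x + 2.4*|x|
L = 2, alpha = 0.2733
Iteration 1: beta = 0.0, y = -3.6132 + 0.0*(-3.6132 + 3.6132) = -3.6132
  grad(y) = -4.2264, v = y - alpha*grad = -2.4581
  prox(v) = soft_thresh(-2.4581, 0.6559) = -1.8022
Iteration 2: beta = 0.3333, y = -1.8022 + 0.3333*(-1.8022 + 3.6132) = -1.1985
  grad(y) = 0.6029, v = y - alpha*grad = -1.3633
  prox(v) = soft_thresh(-1.3633, 0.6559) = -0.7074
Iteration 3: beta = 0.5, y = -0.7074 + 0.5*(-0.7074 + 1.8022) = -0.16
  grad(y) = 2.68, v = y - alpha*grad = -0.8924
  prox(v) = soft_thresh(-0.8924, 0.6559) = -0.2365
f(x_3) = 1*(-0.2365)^2 + 3*(-0.2365) + 2.4*|-0.2365| = -0.086
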